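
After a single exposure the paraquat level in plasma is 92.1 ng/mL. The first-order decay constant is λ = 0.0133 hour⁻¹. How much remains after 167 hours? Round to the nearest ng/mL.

t½ = ln 2 / λ = 0.69315 / 0.0133 ≈ 52.116 hours.
Number of half-lives: n = 167/52.116 ≈ 3.2044.
Remaining = 92.1 × (1/2)^3.2044 = 92.1 × 0.10849 ≈ 9.9919 ng/mL.

10 ng/mL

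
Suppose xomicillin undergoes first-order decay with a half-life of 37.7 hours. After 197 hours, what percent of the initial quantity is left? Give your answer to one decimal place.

2.7%

n = 197/37.7 ≈ 5.2255 half-lives.
Fraction remaining = (1/2)^5.2255 ≈ 0.026729, i.e. 2.6729%.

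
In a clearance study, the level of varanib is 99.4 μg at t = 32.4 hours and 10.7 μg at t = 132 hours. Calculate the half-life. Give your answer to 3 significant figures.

31.0 hours

Over Δt = 132 − 32.4 = 99.6 hours, the level fell by a factor of 99.4/10.7 ≈ 9.2897.
n = log₂(9.2897) ≈ 3.2156 half-lives, so t½ = 99.6/3.2156 ≈ 30.974 hours.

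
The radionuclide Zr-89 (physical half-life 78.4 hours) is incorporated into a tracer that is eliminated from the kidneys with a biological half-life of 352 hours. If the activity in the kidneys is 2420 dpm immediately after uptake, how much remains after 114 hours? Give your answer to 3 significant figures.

1/t_eff = 1/t_phys + 1/t_biol = 1/78.4 + 1/352 = 0.015596 per hour.
t_eff = 78.4 × 352 / (78.4 + 352) ≈ 64.119 hours.
Remaining = 2420 × (1/2)^(114/64.119) = 2420 × (1/2)^1.7779 ≈ 705.67 dpm.

706 dpm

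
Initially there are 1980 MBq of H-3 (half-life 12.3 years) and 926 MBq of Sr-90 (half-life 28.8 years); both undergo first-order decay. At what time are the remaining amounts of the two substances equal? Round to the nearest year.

24 years

Set 1980·(1/2)^(t/12.3) = 926·(1/2)^(t/28.8).
Taking log₂: log₂(1980/926) = t·(1/12.3 − 1/28.8).
log₂(2.1382) = 1.0964; 1/12.3 − 1/28.8 = 0.046579.
t = 1.0964 / 0.046579 ≈ 23.539 years.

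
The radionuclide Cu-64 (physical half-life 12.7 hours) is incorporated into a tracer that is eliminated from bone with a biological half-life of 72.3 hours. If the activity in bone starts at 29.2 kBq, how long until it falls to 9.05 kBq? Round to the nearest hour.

18 hours

1/t_eff = 1/t_phys + 1/t_biol = 1/12.7 + 1/72.3 = 0.092571 per hour.
t_eff = 12.7 × 72.3 / (12.7 + 72.3) ≈ 10.802 hours.
n = log₂(29.2/9.05) ≈ 1.69; t = 1.69 × 10.802 ≈ 18.256 hours.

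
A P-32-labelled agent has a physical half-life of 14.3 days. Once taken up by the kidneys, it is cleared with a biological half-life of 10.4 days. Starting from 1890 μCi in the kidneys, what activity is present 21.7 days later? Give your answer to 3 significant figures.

155 μCi

1/t_eff = 1/t_phys + 1/t_biol = 1/14.3 + 1/10.4 = 0.16608 per day.
t_eff = 14.3 × 10.4 / (14.3 + 10.4) ≈ 6.0211 days.
Remaining = 1890 × (1/2)^(21.7/6.0211) = 1890 × (1/2)^3.604 ≈ 155.43 μCi.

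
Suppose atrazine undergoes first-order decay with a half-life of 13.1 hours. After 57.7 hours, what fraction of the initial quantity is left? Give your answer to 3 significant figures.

0.0472

n = 57.7/13.1 ≈ 4.4046 half-lives.
Fraction remaining = (1/2)^4.4046 ≈ 0.047216.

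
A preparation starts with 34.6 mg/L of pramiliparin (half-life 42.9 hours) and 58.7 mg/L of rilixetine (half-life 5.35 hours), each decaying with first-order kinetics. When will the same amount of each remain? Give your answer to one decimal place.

Set 34.6·(1/2)^(t/42.9) = 58.7·(1/2)^(t/5.35).
Taking log₂: log₂(34.6/58.7) = t·(1/42.9 − 1/5.35).
log₂(0.58944) = -0.76259; 1/42.9 − 1/5.35 = -0.16361.
t = -0.76259 / -0.16361 ≈ 4.6611 hours.

4.7 hours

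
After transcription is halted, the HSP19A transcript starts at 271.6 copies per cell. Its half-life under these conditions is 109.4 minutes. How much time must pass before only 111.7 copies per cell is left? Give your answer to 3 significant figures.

140 minutes

Fraction remaining = 111.7/271.6 ≈ 0.41127.
n = log₂(271.6/111.7) = ln(2.4315)/ln 2 ≈ 1.2819 half-lives.
t = n × t½ = 1.2819 × 109.4 ≈ 140.23 minutes.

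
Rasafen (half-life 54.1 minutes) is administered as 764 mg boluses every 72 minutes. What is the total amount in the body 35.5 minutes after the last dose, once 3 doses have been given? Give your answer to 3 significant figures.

754 mg

The 3 doses were given 179.5, 107.5, 35.5 minutes ago.
Total = 764·(1/2)^(179.5/54.1) + 764·(1/2)^(107.5/54.1) + 764·(1/2)^(35.5/54.1)
      = 76.612 + 192.72 + 484.8 ≈ 754.13 mg.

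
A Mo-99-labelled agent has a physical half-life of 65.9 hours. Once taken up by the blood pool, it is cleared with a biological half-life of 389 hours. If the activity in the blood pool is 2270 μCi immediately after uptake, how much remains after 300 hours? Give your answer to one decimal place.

1/t_eff = 1/t_phys + 1/t_biol = 1/65.9 + 1/389 = 0.017745 per hour.
t_eff = 65.9 × 389 / (65.9 + 389) ≈ 56.353 hours.
Remaining = 2270 × (1/2)^(300/56.353) = 2270 × (1/2)^5.3236 ≈ 56.686 μCi.

56.7 μCi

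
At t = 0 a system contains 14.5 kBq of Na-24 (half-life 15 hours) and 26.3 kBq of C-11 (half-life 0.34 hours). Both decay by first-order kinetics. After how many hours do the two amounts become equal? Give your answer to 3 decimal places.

0.299 hours

Set 14.5·(1/2)^(t/15) = 26.3·(1/2)^(t/0.34).
Taking log₂: log₂(14.5/26.3) = t·(1/15 − 1/0.34).
log₂(0.55133) = -0.85901; 1/15 − 1/0.34 = -2.8745.
t = -0.85901 / -2.8745 ≈ 0.29884 hours.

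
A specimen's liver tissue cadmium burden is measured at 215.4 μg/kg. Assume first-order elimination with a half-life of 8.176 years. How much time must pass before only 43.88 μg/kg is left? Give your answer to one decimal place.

18.8 years

Fraction remaining = 43.88/215.4 ≈ 0.20371.
n = log₂(215.4/43.88) = ln(4.9088)/ln 2 ≈ 2.2954 half-lives.
t = n × t½ = 2.2954 × 8.176 ≈ 18.767 years.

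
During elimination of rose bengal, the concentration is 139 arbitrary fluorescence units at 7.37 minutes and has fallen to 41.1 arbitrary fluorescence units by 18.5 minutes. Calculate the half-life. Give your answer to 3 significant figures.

6.33 minutes

Over Δt = 18.5 − 7.37 = 11.13 minutes, the level fell by a factor of 139/41.1 ≈ 3.382.
n = log₂(3.382) ≈ 1.7579 half-lives, so t½ = 11.13/1.7579 ≈ 6.3315 minutes.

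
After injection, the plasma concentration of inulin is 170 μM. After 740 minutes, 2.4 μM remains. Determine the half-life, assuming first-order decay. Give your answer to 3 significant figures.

120 minutes

A/A₀ = 2.4/170 ≈ 0.014118.
n = log₂(70.833) ≈ 6.1464 half-lives elapsed in 740 minutes.
t½ = 740/6.1464 ≈ 120.4 minutes.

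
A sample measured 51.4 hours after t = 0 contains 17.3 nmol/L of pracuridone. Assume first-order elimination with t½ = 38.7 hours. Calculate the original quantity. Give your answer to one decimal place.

43.4 nmol/L

Number of half-lives elapsed: n = 51.4/38.7 ≈ 1.3282.
A₀ = A × 2^n = 17.3 × 2^1.3282 = 17.3 × 2.5108 ≈ 43.437 nmol/L.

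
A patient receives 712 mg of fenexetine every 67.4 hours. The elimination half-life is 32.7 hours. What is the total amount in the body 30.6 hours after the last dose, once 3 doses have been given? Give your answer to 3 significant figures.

483 mg

The 3 doses were given 165.4, 98, 30.6 hours ago.
Total = 712·(1/2)^(165.4/32.7) + 712·(1/2)^(98/32.7) + 712·(1/2)^(30.6/32.7)
      = 21.372 + 89.189 + 372.2 ≈ 482.77 mg.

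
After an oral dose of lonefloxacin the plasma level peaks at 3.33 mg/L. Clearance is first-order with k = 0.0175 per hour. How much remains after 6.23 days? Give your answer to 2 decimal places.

t½ = ln 2 / k = 0.69315 / 0.0175 ≈ 39.608 hours.
Convert the elapsed time: 6.23 days = 149.52 hours.
Number of half-lives: n = 149.52/39.608 ≈ 3.775.
Remaining = 3.33 × (1/2)^3.775 = 3.33 × 0.073051 ≈ 0.24326 mg/L.

0.24 mg/L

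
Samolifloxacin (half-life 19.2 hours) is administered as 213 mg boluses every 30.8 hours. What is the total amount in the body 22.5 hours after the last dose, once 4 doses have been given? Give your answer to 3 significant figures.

The 4 doses were given 114.9, 84.1, 53.3, 22.5 hours ago.
Total = 213·(1/2)^(114.9/19.2) + 213·(1/2)^(84.1/19.2) + 213·(1/2)^(53.3/19.2) + 213·(1/2)^(22.5/19.2)
      = 3.3644 + 10.228 + 31.096 + 94.539 ≈ 139.23 mg.

139 mg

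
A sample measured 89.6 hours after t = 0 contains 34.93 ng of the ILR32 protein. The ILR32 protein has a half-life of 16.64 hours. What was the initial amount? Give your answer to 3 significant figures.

1460 ng

Number of half-lives elapsed: n = 89.6/16.64 ≈ 5.3846.
A₀ = A × 2^n = 34.93 × 2^5.3846 = 34.93 × 41.776 ≈ 1459.2 ng.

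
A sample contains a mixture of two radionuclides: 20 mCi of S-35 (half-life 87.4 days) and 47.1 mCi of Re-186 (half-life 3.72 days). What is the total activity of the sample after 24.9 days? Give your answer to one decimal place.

S-35: 20 × (1/2)^(24.9/87.4) = 20 × (1/2)^0.2849 ≈ 16.416 mCi.
Re-186: 47.1 × (1/2)^(24.9/3.72) = 47.1 × (1/2)^6.6935 ≈ 0.45505 mCi.
Total = 16.416 + 0.45505 ≈ 16.871 mCi.

16.9 mCi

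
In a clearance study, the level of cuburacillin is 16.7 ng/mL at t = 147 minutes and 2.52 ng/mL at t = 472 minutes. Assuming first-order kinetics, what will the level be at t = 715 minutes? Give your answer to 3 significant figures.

0.613 ng/mL

Over Δt = 472 − 147 = 325 minutes, the level fell by a factor of 16.7/2.52 ≈ 6.627.
n = log₂(6.627) ≈ 2.7284 half-lives, so t½ = 325/2.7284 ≈ 119.12 minutes.
From t = 472 to t = 715: 2.52 × (1/2)^((715−472)/119.12) ≈ 0.61279 ng/mL.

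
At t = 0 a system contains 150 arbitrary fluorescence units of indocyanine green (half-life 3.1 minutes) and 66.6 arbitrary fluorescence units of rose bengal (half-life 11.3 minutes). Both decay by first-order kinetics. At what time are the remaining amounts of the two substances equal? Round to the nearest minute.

Set 150·(1/2)^(t/3.1) = 66.6·(1/2)^(t/11.3).
Taking log₂: log₂(150/66.6) = t·(1/3.1 − 1/11.3).
log₂(2.2523) = 1.1714; 1/3.1 − 1/11.3 = 0.23409.
t = 1.1714 / 0.23409 ≈ 5.004 minutes.

5 minutes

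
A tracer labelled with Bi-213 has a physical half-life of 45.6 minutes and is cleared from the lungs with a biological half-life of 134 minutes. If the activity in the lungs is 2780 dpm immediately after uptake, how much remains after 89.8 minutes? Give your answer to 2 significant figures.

1/t_eff = 1/t_phys + 1/t_biol = 1/45.6 + 1/134 = 0.029393 per minute.
t_eff = 45.6 × 134 / (45.6 + 134) ≈ 34.022 minutes.
Remaining = 2780 × (1/2)^(89.8/34.022) = 2780 × (1/2)^2.6394 ≈ 446.16 dpm.

450 dpm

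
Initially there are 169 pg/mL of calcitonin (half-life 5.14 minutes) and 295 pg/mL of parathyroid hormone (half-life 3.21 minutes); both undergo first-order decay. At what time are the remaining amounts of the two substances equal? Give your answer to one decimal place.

Set 169·(1/2)^(t/5.14) = 295·(1/2)^(t/3.21).
Taking log₂: log₂(169/295) = t·(1/5.14 − 1/3.21).
log₂(0.57288) = -0.80369; 1/5.14 − 1/3.21 = -0.11697.
t = -0.80369 / -0.11697 ≈ 6.8707 minutes.

6.9 minutes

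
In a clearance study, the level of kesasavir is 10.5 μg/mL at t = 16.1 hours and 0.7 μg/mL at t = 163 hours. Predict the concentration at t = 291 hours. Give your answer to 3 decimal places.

0.066 μg/mL

Over Δt = 163 − 16.1 = 146.9 hours, the level fell by a factor of 10.5/0.7 ≈ 15.
n = log₂(15) ≈ 3.9069 half-lives, so t½ = 146.9/3.9069 ≈ 37.6 hours.
From t = 163 to t = 291: 0.7 × (1/2)^((291−163)/37.6) ≈ 0.066118 μg/mL.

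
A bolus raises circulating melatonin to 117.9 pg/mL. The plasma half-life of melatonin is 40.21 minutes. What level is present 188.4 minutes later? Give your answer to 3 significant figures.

Number of half-lives: n = 188.4/40.21 ≈ 4.6854.
Remaining = 117.9 × (1/2)^4.6854 = 117.9 × 0.038865 ≈ 4.5821 pg/mL.

4.58 pg/mL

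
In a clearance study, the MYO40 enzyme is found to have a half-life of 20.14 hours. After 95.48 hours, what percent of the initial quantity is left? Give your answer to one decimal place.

3.7%

n = 95.48/20.14 ≈ 4.7408 half-lives.
Fraction remaining = (1/2)^4.7408 ≈ 0.0374, i.e. 3.74%.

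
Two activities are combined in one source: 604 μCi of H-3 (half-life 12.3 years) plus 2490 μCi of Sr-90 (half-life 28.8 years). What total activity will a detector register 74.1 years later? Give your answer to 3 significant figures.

428 μCi

H-3: 604 × (1/2)^(74.1/12.3) = 604 × (1/2)^6.0244 ≈ 9.2793 μCi.
Sr-90: 2490 × (1/2)^(74.1/28.8) = 2490 × (1/2)^2.5729 ≈ 418.48 μCi.
Total = 9.2793 + 418.48 ≈ 427.76 μCi.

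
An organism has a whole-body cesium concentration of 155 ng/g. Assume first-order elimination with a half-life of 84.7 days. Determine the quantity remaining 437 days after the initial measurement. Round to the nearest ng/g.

4 ng/g

Number of half-lives: n = 437/84.7 ≈ 5.1594.
Remaining = 155 × (1/2)^5.1594 = 155 × 0.027981 ≈ 4.3371 ng/g.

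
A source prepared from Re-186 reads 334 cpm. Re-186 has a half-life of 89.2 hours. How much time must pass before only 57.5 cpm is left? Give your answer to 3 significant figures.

226 hours

Fraction remaining = 57.5/334 ≈ 0.17216.
n = log₂(334/57.5) = ln(5.8087)/ln 2 ≈ 2.5382 half-lives.
t = n × t½ = 2.5382 × 89.2 ≈ 226.41 hours.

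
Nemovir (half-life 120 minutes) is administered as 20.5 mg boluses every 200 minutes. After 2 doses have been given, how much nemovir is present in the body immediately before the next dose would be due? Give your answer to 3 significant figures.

8.49 mg

The 2 doses were given 400, 200 minutes ago.
Total = 20.5·(1/2)^(400/120) + 20.5·(1/2)^(200/120)
      = 2.0339 + 6.4571 ≈ 8.491 mg.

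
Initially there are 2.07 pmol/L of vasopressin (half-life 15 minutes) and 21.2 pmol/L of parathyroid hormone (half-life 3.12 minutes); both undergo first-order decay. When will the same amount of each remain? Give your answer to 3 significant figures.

Set 2.07·(1/2)^(t/15) = 21.2·(1/2)^(t/3.12).
Taking log₂: log₂(2.07/21.2) = t·(1/15 − 1/3.12).
log₂(0.097642) = -3.3564; 1/15 − 1/3.12 = -0.25385.
t = -3.3564 / -0.25385 ≈ 13.222 minutes.

13.2 minutes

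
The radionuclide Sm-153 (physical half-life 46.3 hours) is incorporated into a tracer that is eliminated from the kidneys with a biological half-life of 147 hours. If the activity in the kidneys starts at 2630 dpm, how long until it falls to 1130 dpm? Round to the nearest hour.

43 hours

1/t_eff = 1/t_phys + 1/t_biol = 1/46.3 + 1/147 = 0.028401 per hour.
t_eff = 46.3 × 147 / (46.3 + 147) ≈ 35.21 hours.
n = log₂(2630/1130) ≈ 1.2187; t = 1.2187 × 35.21 ≈ 42.912 hours.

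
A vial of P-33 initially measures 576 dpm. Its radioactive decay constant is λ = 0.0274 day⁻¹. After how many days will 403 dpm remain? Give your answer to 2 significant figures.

t½ = ln 2 / λ = 0.69315 / 0.0274 ≈ 25.297 days.
Fraction remaining = 403/576 ≈ 0.69965.
n = log₂(576/403) = ln(1.4293)/ln 2 ≈ 0.51529 half-lives.
t = n × t½ = 0.51529 × 25.297 ≈ 13.035 days.

13 days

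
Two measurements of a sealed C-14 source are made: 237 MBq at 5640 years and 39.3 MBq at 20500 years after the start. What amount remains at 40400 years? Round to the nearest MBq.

4 MBq

Over Δt = 20500 − 5640 = 14860 years, the level fell by a factor of 237/39.3 ≈ 6.0305.
n = log₂(6.0305) ≈ 2.5923 half-lives, so t½ = 14860/2.5923 ≈ 5732.4 years.
From t = 20500 to t = 40400: 39.3 × (1/2)^((40400−20500)/5732.4) ≈ 3.543 MBq.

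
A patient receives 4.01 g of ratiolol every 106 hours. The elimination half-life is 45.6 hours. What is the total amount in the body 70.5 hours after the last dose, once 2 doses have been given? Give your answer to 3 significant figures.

1.65 g

The 2 doses were given 176.5, 70.5 hours ago.
Total = 4.01·(1/2)^(176.5/45.6) + 4.01·(1/2)^(70.5/45.6)
      = 0.27414 + 1.3732 ≈ 1.6473 g.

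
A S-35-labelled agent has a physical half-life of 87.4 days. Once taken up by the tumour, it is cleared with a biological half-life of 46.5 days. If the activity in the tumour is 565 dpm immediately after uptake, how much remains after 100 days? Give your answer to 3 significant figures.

57.6 dpm

1/t_eff = 1/t_phys + 1/t_biol = 1/87.4 + 1/46.5 = 0.032947 per day.
t_eff = 87.4 × 46.5 / (87.4 + 46.5) ≈ 30.352 days.
Remaining = 565 × (1/2)^(100/30.352) = 565 × (1/2)^3.2947 ≈ 57.576 dpm.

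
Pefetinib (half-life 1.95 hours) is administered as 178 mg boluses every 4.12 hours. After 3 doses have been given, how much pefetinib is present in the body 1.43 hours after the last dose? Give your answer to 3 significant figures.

138 mg

The 3 doses were given 9.67, 5.55, 1.43 hours ago.
Total = 178·(1/2)^(9.67/1.95) + 178·(1/2)^(5.55/1.95) + 178·(1/2)^(1.43/1.95)
      = 5.723 + 24.754 + 107.07 ≈ 137.55 mg.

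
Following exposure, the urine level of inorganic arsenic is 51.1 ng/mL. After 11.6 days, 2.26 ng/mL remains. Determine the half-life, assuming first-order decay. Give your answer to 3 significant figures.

A/A₀ = 2.26/51.1 ≈ 0.044227.
n = log₂(22.611) ≈ 4.4989 half-lives elapsed in 11.6 days.
t½ = 11.6/4.4989 ≈ 2.5784 days.

2.58 days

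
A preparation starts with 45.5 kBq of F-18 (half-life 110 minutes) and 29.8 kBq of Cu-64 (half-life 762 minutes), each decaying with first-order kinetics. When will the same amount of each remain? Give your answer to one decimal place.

78.5 minutes

Set 45.5·(1/2)^(t/110) = 29.8·(1/2)^(t/762).
Taking log₂: log₂(45.5/29.8) = t·(1/110 − 1/762).
log₂(1.5268) = 0.61055; 1/110 − 1/762 = 0.0077786.
t = 0.61055 / 0.0077786 ≈ 78.492 minutes.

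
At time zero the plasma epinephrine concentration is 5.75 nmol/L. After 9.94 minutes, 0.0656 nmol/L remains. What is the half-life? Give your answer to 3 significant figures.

1.54 minutes

A/A₀ = 0.0656/5.75 ≈ 0.011409.
n = log₂(87.652) ≈ 6.4537 half-lives elapsed in 9.94 minutes.
t½ = 9.94/6.4537 ≈ 1.5402 minutes.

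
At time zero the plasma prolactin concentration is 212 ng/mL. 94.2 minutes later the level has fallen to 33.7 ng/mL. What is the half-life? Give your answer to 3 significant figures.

A/A₀ = 33.7/212 ≈ 0.15896.
n = log₂(6.2908) ≈ 2.6532 half-lives elapsed in 94.2 minutes.
t½ = 94.2/2.6532 ≈ 35.504 minutes.

35.5 minutes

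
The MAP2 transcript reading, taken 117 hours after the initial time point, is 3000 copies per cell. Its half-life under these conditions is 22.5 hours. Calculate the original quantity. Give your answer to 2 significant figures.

Number of half-lives elapsed: n = 117/22.5 ≈ 5.2.
A₀ = A × 2^n = 3000 × 2^5.2 = 3000 × 36.758 ≈ 110280 copies per cell.

110000 copies per cell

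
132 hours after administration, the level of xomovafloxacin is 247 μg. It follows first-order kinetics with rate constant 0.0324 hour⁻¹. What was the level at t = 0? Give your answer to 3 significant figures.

17800 μg

t½ = ln 2 / k = 0.69315 / 0.0324 ≈ 21.393 hours.
Number of half-lives elapsed: n = 132/21.393 ≈ 6.1701.
A₀ = A × 2^n = 247 × 2^6.1701 = 247 × 72.01 ≈ 17786 μg.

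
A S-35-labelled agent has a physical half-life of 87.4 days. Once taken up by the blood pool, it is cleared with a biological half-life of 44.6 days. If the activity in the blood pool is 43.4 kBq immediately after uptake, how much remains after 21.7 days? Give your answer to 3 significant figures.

1/t_eff = 1/t_phys + 1/t_biol = 1/87.4 + 1/44.6 = 0.033863 per day.
t_eff = 87.4 × 44.6 / (87.4 + 44.6) ≈ 29.531 days.
Remaining = 43.4 × (1/2)^(21.7/29.531) = 43.4 × (1/2)^0.73483 ≈ 26.079 kBq.

26.1 kBq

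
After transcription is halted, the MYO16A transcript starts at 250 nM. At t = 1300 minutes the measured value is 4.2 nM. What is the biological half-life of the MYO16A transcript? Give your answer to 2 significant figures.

A/A₀ = 4.2/250 ≈ 0.0168.
n = log₂(59.524) ≈ 5.8954 half-lives elapsed in 1300 minutes.
t½ = 1300/5.8954 ≈ 220.51 minutes.

220 minutes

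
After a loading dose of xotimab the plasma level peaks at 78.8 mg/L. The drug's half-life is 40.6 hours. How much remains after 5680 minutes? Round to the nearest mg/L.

Convert the elapsed time: 5680 minutes = 94.6667 hours.
Number of half-lives: n = 94.6667/40.6 ≈ 2.3317.
Remaining = 78.8 × (1/2)^2.3317 = 78.8 × 0.19865 ≈ 15.654 mg/L.

16 mg/L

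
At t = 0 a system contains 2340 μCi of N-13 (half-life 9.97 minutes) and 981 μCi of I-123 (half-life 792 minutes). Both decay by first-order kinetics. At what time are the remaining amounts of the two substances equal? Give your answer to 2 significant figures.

13 minutes

Set 2340·(1/2)^(t/9.97) = 981·(1/2)^(t/792).
Taking log₂: log₂(2340/981) = t·(1/9.97 − 1/792).
log₂(2.3853) = 1.2542; 1/9.97 − 1/792 = 0.099038.
t = 1.2542 / 0.099038 ≈ 12.664 minutes.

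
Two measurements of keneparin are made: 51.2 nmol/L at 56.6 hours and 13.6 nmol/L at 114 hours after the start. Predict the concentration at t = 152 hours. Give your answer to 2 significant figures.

Over Δt = 114 − 56.6 = 57.4 hours, the level fell by a factor of 51.2/13.6 ≈ 3.7647.
n = log₂(3.7647) ≈ 1.9125 half-lives, so t½ = 57.4/1.9125 ≈ 30.012 hours.
From t = 114 to t = 152: 13.6 × (1/2)^((152−114)/30.012) ≈ 5.6545 nmol/L.

5.7 nmol/L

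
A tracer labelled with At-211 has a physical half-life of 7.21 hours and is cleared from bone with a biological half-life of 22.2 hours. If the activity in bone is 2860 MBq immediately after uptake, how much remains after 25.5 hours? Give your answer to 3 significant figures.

1/t_eff = 1/t_phys + 1/t_biol = 1/7.21 + 1/22.2 = 0.18374 per hour.
t_eff = 7.21 × 22.2 / (7.21 + 22.2) ≈ 5.4424 hours.
Remaining = 2860 × (1/2)^(25.5/5.4424) = 2860 × (1/2)^4.6854 ≈ 111.15 MBq.

111 MBq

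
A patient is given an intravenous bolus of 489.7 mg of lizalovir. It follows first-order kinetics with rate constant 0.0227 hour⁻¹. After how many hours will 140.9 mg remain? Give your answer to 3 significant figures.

54.9 hours

t½ = ln 2 / k = 0.69315 / 0.0227 ≈ 30.535 hours.
Fraction remaining = 140.9/489.7 ≈ 0.28773.
n = log₂(489.7/140.9) = ln(3.4755)/ln 2 ≈ 1.7972 half-lives.
t = n × t½ = 1.7972 × 30.535 ≈ 54.879 hours.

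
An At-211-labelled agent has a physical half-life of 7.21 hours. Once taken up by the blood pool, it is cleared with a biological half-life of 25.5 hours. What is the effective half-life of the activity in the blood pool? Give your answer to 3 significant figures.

1/t_eff = 1/t_phys + 1/t_biol = 1/7.21 + 1/25.5 = 0.17791 per hour.
t_eff = 7.21 × 25.5 / (7.21 + 25.5) ≈ 5.6208 hours.

5.62 hours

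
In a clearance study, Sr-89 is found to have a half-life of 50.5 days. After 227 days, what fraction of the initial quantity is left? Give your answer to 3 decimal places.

n = 227/50.5 ≈ 4.495 half-lives.
Fraction remaining = (1/2)^4.495 ≈ 0.044346.

0.044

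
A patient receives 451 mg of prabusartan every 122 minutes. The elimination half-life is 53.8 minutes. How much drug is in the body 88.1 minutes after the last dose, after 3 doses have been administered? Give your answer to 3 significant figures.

181 mg

The 3 doses were given 332.1, 210.1, 88.1 minutes ago.
Total = 451·(1/2)^(332.1/53.8) + 451·(1/2)^(210.1/53.8) + 451·(1/2)^(88.1/53.8)
      = 6.2511 + 30.102 + 144.95 ≈ 181.31 mg.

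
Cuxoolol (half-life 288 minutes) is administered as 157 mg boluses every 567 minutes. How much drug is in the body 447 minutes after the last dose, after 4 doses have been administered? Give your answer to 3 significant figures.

The 4 doses were given 2148, 1581, 1014, 447 minutes ago.
Total = 157·(1/2)^(2148/288) + 157·(1/2)^(1581/288) + 157·(1/2)^(1014/288) + 157·(1/2)^(447/288)
      = 0.89272 + 3.4944 + 13.678 + 53.54 ≈ 71.605 mg.

71.6 mg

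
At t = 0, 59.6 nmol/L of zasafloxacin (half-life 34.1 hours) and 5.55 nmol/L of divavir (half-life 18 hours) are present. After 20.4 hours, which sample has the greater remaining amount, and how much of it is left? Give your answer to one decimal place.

zasafloxacin: 59.6 × (1/2)^0.59824 ≈ 39.369 nmol/L.
divavir: 5.55 × (1/2)^1.1333 ≈ 2.53 nmol/L.
Zasafloxacin has more remaining, at ≈ 39.369 nmol/L.

zasafloxacin, 39.4 nmol/L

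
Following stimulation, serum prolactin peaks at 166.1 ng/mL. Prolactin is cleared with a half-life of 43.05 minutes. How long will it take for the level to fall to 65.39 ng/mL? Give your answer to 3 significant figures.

Fraction remaining = 65.39/166.1 ≈ 0.39368.
n = log₂(166.1/65.39) = ln(2.5401)/ln 2 ≈ 1.3449 half-lives.
t = n × t½ = 1.3449 × 43.05 ≈ 57.898 minutes.

57.9 minutes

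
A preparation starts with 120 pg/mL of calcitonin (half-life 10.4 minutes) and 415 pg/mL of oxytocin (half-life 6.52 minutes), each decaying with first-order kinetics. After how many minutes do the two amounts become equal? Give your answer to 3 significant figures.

Set 120·(1/2)^(t/10.4) = 415·(1/2)^(t/6.52).
Taking log₂: log₂(120/415) = t·(1/10.4 − 1/6.52).
log₂(0.28916) = -1.7901; 1/10.4 − 1/6.52 = -0.05722.
t = -1.7901 / -0.05722 ≈ 31.284 minutes.

31.3 minutes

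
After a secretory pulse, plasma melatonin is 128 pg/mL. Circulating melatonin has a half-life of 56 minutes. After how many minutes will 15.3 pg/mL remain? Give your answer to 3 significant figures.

172 minutes

Fraction remaining = 15.3/128 ≈ 0.11953.
n = log₂(128/15.3) = ln(8.366)/ln 2 ≈ 3.0645 half-lives.
t = n × t½ = 3.0645 × 56 ≈ 171.61 minutes.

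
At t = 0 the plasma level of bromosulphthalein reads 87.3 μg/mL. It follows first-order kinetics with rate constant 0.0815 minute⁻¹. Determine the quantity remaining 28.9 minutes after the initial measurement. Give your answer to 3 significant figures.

t½ = ln 2 / λ = 0.69315 / 0.0815 ≈ 8.5049 minutes.
Number of half-lives: n = 28.9/8.5049 ≈ 3.3981.
Remaining = 87.3 × (1/2)^3.3981 = 87.3 × 0.09486 ≈ 8.2813 μg/mL.

8.28 μg/mL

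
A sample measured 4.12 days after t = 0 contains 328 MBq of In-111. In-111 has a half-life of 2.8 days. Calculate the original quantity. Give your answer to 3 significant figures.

Number of half-lives elapsed: n = 4.12/2.8 ≈ 1.4714.
A₀ = A × 2^n = 328 × 2^1.4714 = 328 × 2.773 ≈ 909.53 MBq.

910 MBq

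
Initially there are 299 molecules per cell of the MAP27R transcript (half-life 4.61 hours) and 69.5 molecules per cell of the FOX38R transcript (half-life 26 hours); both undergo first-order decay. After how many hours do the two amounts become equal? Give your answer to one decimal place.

Set 299·(1/2)^(t/4.61) = 69.5·(1/2)^(t/26).
Taking log₂: log₂(299/69.5) = t·(1/4.61 − 1/26).
log₂(4.3022) = 2.1051; 1/4.61 − 1/26 = 0.17846.
t = 2.1051 / 0.17846 ≈ 11.796 hours.

11.8 hours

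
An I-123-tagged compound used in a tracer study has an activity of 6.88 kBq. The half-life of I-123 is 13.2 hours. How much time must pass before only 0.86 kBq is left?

0.86/6.88 = 1/8, so 3 half-lives have elapsed.
t = 3 × 13.2 = 39.6 hours.

39.6 hours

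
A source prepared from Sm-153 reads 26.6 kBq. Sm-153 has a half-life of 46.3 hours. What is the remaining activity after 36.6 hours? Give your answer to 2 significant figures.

15 kBq

Number of half-lives: n = 36.6/46.3 ≈ 0.7905.
Remaining = 26.6 × (1/2)^0.7905 = 26.6 × 0.57814 ≈ 15.379 kBq.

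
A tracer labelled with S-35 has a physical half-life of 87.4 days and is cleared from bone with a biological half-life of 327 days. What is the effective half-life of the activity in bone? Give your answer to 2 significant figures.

1/t_eff = 1/t_phys + 1/t_biol = 1/87.4 + 1/327 = 0.0145 per day.
t_eff = 87.4 × 327 / (87.4 + 327) ≈ 68.967 days.

69 days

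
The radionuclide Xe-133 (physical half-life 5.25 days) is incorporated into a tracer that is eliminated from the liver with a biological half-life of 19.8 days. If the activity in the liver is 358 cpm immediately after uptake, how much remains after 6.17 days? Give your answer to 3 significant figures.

128 cpm

1/t_eff = 1/t_phys + 1/t_biol = 1/5.25 + 1/19.8 = 0.24098 per day.
t_eff = 5.25 × 19.8 / (5.25 + 19.8) ≈ 4.1497 days.
Remaining = 358 × (1/2)^(6.17/4.1497) = 358 × (1/2)^1.4869 ≈ 127.73 cpm.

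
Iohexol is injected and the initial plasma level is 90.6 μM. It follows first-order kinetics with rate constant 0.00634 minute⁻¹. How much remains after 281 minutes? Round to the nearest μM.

t½ = ln 2 / k = 0.69315 / 0.00634 ≈ 109.33 minutes.
Number of half-lives: n = 281/109.33 ≈ 2.5702.
Remaining = 90.6 × (1/2)^2.5702 = 90.6 × 0.16838 ≈ 15.255 μM.

15 μM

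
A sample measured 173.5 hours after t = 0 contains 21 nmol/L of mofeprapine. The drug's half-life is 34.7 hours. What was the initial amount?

672 nmol/L

Number of half-lives elapsed: n = 173.5/34.7 ≈ 5.
A₀ = A × 2^n = 21 × 2^5 = 21 × 32 ≈ 672 nmol/L.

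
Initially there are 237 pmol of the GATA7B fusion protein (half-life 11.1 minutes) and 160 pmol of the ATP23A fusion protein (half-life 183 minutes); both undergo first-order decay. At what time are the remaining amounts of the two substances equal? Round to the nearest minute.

Set 237·(1/2)^(t/11.1) = 160·(1/2)^(t/183).
Taking log₂: log₂(237/160) = t·(1/11.1 − 1/183).
log₂(1.4812) = 0.56682; 1/11.1 − 1/183 = 0.084626.
t = 0.56682 / 0.084626 ≈ 6.6979 minutes.

7 minutes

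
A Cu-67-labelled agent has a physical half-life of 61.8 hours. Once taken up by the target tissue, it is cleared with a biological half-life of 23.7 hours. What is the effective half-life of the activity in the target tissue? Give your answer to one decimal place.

1/t_eff = 1/t_phys + 1/t_biol = 1/61.8 + 1/23.7 = 0.058375 per hour.
t_eff = 61.8 × 23.7 / (61.8 + 23.7) ≈ 17.131 hours.

17.1 hours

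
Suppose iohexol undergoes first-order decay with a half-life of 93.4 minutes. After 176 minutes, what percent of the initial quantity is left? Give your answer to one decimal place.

27.1%

n = 176/93.4 ≈ 1.8844 half-lives.
Fraction remaining = (1/2)^1.8844 ≈ 0.27086, i.e. 27.086%.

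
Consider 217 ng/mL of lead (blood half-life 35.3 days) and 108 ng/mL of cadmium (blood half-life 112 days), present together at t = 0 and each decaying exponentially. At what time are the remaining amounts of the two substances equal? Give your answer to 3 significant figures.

51.9 days

Set 217·(1/2)^(t/35.3) = 108·(1/2)^(t/112).
Taking log₂: log₂(217/108) = t·(1/35.3 − 1/112).
log₂(2.0093) = 1.0067; 1/35.3 − 1/112 = 0.0194.
t = 1.0067 / 0.0194 ≈ 51.89 days.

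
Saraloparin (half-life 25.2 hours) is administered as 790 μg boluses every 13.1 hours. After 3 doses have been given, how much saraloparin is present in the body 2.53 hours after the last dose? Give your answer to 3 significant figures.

The 3 doses were given 28.73, 15.63, 2.53 hours ago.
Total = 790·(1/2)^(28.73/25.2) + 790·(1/2)^(15.63/25.2) + 790·(1/2)^(2.53/25.2)
      = 358.45 + 513.95 + 736.89 ≈ 1609.3 μg.

1610 μg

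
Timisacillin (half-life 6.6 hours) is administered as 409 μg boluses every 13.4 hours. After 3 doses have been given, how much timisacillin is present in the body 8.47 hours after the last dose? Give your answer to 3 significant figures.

The 3 doses were given 35.27, 21.87, 8.47 hours ago.
Total = 409·(1/2)^(35.27/6.6) + 409·(1/2)^(21.87/6.6) + 409·(1/2)^(8.47/6.6)
      = 10.07 + 41.136 + 168.04 ≈ 219.24 μg.

219 μg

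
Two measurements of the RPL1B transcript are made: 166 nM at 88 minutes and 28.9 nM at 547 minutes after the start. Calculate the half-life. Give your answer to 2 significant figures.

180 minutes

Over Δt = 547 − 88 = 459 minutes, the level fell by a factor of 166/28.9 ≈ 5.7439.
n = log₂(5.7439) ≈ 2.522 half-lives, so t½ = 459/2.522 ≈ 182 minutes.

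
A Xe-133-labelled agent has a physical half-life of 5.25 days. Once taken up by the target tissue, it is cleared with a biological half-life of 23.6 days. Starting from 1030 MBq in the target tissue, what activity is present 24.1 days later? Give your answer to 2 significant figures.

21 MBq

1/t_eff = 1/t_phys + 1/t_biol = 1/5.25 + 1/23.6 = 0.23285 per day.
t_eff = 5.25 × 23.6 / (5.25 + 23.6) ≈ 4.2946 days.
Remaining = 1030 × (1/2)^(24.1/4.2946) = 1030 × (1/2)^5.6117 ≈ 21.065 MBq.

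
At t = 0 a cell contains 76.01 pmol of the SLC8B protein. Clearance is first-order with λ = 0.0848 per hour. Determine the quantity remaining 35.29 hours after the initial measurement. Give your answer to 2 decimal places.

3.81 pmol

t½ = ln 2 / λ = 0.69315 / 0.0848 ≈ 8.1739 hours.
Number of half-lives: n = 35.29/8.1739 ≈ 4.3174.
Remaining = 76.01 × (1/2)^4.3174 = 76.01 × 0.050157 ≈ 3.8125 pmol.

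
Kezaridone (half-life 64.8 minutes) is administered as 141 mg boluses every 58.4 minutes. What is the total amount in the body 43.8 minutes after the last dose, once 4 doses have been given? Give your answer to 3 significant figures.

The 4 doses were given 219, 160.6, 102.2, 43.8 minutes ago.
Total = 141·(1/2)^(219/64.8) + 141·(1/2)^(160.6/64.8) + 141·(1/2)^(102.2/64.8) + 141·(1/2)^(43.8/64.8)
      = 13.547 + 25.302 + 47.255 + 88.256 ≈ 174.36 mg.

174 mg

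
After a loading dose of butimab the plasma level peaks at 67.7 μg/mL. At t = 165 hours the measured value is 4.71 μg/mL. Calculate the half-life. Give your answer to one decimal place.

42.9 hours

A/A₀ = 4.71/67.7 ≈ 0.069572.
n = log₂(14.374) ≈ 3.8454 half-lives elapsed in 165 hours.
t½ = 165/3.8454 ≈ 42.909 hours.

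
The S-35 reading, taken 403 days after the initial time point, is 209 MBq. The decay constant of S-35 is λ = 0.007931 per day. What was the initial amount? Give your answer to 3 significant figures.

t½ = ln 2 / λ = 0.69315 / 0.007931 ≈ 87.397 days.
Number of half-lives elapsed: n = 403/87.397 ≈ 4.6111.
A₀ = A × 2^n = 209 × 2^4.6111 = 209 × 24.439 ≈ 5107.8 MBq.

5110 MBq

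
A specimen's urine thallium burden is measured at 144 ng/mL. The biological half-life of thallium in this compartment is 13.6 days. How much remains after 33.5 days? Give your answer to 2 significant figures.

Number of half-lives: n = 33.5/13.6 ≈ 2.4632.
Remaining = 144 × (1/2)^2.4632 = 144 × 0.18134 ≈ 26.113 ng/mL.

26 ng/mL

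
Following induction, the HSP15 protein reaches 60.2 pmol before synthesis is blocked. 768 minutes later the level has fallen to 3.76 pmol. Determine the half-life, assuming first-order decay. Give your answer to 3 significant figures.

A/A₀ = 3.76/60.2 ≈ 0.062458.
n = log₂(16.011) ≈ 4.001 half-lives elapsed in 768 minutes.
t½ = 768/4.001 ≈ 191.95 minutes.

192 minutes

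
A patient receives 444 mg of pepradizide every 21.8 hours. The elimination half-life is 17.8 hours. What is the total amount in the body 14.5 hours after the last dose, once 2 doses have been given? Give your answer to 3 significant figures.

360 mg

The 2 doses were given 36.3, 14.5 hours ago.
Total = 444·(1/2)^(36.3/17.8) + 444·(1/2)^(14.5/17.8)
      = 108.02 + 252.44 ≈ 360.46 mg.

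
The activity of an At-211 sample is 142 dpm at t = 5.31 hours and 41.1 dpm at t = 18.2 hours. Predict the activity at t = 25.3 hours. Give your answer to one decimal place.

20.8 dpm

Over Δt = 18.2 − 5.31 = 12.89 hours, the level fell by a factor of 142/41.1 ≈ 3.455.
n = log₂(3.455) ≈ 1.7887 half-lives, so t½ = 12.89/1.7887 ≈ 7.2064 hours.
From t = 18.2 to t = 25.3: 41.1 × (1/2)^((25.3−18.2)/7.2064) ≈ 20.761 dpm.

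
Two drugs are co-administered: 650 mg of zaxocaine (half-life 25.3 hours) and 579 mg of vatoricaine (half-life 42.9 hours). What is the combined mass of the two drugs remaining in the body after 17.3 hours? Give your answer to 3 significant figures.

842 mg

zaxocaine: 650 × (1/2)^(17.3/25.3) = 650 × (1/2)^0.68379 ≈ 404.64 mg.
vatoricaine: 579 × (1/2)^(17.3/42.9) = 579 × (1/2)^0.40326 ≈ 437.81 mg.
Total = 404.64 + 437.81 ≈ 842.45 mg.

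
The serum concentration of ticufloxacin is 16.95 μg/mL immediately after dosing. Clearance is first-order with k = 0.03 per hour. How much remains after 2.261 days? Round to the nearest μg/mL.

t½ = ln 2 / k = 0.69315 / 0.03 ≈ 23.105 hours.
Convert the elapsed time: 2.261 days = 54.264 hours.
Number of half-lives: n = 54.264/23.105 ≈ 2.3486.
Remaining = 16.95 × (1/2)^2.3486 = 16.95 × 0.19634 ≈ 3.3279 μg/mL.

3 μg/mL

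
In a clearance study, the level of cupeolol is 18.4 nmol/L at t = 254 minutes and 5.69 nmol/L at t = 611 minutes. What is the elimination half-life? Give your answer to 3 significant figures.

211 minutes

Over Δt = 611 − 254 = 357 minutes, the level fell by a factor of 18.4/5.69 ≈ 3.2337.
n = log₂(3.2337) ≈ 1.6932 half-lives, so t½ = 357/1.6932 ≈ 210.84 minutes.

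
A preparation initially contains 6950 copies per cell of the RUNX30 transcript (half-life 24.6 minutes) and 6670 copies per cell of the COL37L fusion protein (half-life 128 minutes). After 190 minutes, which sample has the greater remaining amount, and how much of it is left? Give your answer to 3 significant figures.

COL37L fusion protein, 2380 copies per cell

RUNX30 transcript: 6950 × (1/2)^7.7236 ≈ 32.882 copies per cell.
COL37L fusion protein: 6670 × (1/2)^1.4844 ≈ 2383.9 copies per cell.
COL37L fusion protein has more remaining, at ≈ 2383.9 copies per cell.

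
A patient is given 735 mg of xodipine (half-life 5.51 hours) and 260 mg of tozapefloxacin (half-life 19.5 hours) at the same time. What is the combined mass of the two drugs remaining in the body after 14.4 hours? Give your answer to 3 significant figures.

xodipine: 735 × (1/2)^(14.4/5.51) = 735 × (1/2)^2.6134 ≈ 120.11 mg.
tozapefloxacin: 260 × (1/2)^(14.4/19.5) = 260 × (1/2)^0.73846 ≈ 155.84 mg.
Total = 120.11 + 155.84 ≈ 275.94 mg.

276 mg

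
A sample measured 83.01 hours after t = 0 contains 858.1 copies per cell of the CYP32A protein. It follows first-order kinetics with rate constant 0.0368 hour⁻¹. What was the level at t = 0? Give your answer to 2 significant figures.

18000 copies per cell

t½ = ln 2 / k = 0.69315 / 0.0368 ≈ 18.836 hours.
Number of half-lives elapsed: n = 83.01/18.836 ≈ 4.4071.
A₀ = A × 2^n = 858.1 × 2^4.4071 = 858.1 × 21.216 ≈ 18206 copies per cell.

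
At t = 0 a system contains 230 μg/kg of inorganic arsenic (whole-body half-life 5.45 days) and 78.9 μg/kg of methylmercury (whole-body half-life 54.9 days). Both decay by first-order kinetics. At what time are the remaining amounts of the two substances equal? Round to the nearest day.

9 days

Set 230·(1/2)^(t/5.45) = 78.9·(1/2)^(t/54.9).
Taking log₂: log₂(230/78.9) = t·(1/5.45 − 1/54.9).
log₂(2.9151) = 1.5435; 1/5.45 − 1/54.9 = 0.16527.
t = 1.5435 / 0.16527 ≈ 9.3394 days.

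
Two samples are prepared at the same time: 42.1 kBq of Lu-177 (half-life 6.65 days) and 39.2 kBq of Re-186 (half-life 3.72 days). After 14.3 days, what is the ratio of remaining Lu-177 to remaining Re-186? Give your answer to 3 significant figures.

3.47

Lu-177: 42.1 × (1/2)^(14.3/6.65) = 42.1 × (1/2)^2.1504 ≈ 9.4832 kBq.
Re-186: 39.2 × (1/2)^(14.3/3.72) = 39.2 × (1/2)^3.8441 ≈ 2.7296 kBq.
Ratio ≈ 9.4832 / 2.7296 ≈ 3.4742.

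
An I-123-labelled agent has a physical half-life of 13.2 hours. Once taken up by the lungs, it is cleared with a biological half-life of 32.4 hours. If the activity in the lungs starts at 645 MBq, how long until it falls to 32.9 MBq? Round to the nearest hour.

1/t_eff = 1/t_phys + 1/t_biol = 1/13.2 + 1/32.4 = 0.10662 per hour.
t_eff = 13.2 × 32.4 / (13.2 + 32.4) ≈ 9.3789 hours.
n = log₂(645/32.9) ≈ 4.2931; t = 4.2931 × 9.3789 ≈ 40.265 hours.

40 hours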